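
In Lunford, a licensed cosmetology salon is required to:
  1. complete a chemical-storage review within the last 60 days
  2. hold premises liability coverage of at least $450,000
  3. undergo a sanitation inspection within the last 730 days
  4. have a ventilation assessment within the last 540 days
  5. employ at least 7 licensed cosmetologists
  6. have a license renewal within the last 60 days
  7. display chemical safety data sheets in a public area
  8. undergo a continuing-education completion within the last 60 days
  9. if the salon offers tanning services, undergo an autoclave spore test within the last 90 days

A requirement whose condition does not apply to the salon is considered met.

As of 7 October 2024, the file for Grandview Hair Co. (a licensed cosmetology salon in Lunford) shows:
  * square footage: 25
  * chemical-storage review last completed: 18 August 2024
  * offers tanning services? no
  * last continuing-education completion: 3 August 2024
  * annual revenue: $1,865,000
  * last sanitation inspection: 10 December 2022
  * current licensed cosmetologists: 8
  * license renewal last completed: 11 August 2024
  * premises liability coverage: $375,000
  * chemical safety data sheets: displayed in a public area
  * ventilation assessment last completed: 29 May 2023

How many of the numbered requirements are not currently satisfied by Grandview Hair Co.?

2

1. chemical-storage review 50 days ago vs limit 60 → met
2. premises liability coverage $375,000 < $450,000 → not met
3. sanitation inspection 667 days ago vs limit 730 → met
4. ventilation assessment 497 days ago vs limit 540 → met
5. licensed cosmetologists 8 ≥ 7 → met
6. license renewal 57 days ago vs limit 60 → met
7. chemical safety data sheets present → met
8. continuing-education completion 65 days ago vs limit 60 → not met
9. condition 'offers tanning services' does not hold → requirement n/a → met
Not met: 2 of 9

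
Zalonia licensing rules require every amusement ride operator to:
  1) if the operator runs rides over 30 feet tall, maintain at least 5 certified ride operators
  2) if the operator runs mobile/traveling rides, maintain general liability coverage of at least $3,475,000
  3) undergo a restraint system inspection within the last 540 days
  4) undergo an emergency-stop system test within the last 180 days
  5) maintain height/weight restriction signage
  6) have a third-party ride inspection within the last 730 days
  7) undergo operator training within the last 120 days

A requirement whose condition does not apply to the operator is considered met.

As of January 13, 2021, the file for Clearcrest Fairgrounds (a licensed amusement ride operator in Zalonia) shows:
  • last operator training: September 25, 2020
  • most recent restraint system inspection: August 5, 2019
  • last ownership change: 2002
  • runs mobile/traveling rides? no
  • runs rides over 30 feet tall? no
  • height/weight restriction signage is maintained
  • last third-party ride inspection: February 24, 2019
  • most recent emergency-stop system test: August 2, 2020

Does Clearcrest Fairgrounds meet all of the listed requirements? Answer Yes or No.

1. condition 'runs rides over 30 feet tall' does not hold → requirement n/a → met
2. condition 'runs mobile/traveling rides' does not hold → requirement n/a → met
3. restraint system inspection 527 days ago vs limit 540 → met
4. emergency-stop system test 164 days ago vs limit 180 → met
5. height/weight restriction signage present → met
6. third-party ride inspection 689 days ago vs limit 730 → met
7. operator training 110 days ago vs limit 120 → met
All met.

Yes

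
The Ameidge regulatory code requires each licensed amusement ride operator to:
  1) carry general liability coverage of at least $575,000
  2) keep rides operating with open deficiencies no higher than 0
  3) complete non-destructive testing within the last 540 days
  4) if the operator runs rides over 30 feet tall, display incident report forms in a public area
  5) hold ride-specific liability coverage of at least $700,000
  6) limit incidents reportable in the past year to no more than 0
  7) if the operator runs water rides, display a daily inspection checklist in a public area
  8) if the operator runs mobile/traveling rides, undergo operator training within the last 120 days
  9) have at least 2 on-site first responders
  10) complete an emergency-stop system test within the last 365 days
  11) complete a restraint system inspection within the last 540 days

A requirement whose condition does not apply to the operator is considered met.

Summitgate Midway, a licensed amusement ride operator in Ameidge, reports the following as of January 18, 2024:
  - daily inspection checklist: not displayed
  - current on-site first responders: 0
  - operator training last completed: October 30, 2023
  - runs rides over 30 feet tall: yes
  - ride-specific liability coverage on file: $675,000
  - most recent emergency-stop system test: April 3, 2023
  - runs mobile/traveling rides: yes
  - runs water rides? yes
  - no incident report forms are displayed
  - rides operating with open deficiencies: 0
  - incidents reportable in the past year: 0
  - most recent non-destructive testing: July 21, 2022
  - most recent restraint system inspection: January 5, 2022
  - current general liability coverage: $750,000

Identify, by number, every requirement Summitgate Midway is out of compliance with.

1. general liability coverage $750,000 ≥ $575,000 → met
2. rides operating with open deficiencies 0 ≤ 0 → met
3. non-destructive testing 546 days ago vs limit 540 → not met
4. condition 'runs rides over 30 feet tall' holds; incident report forms absent → not met
5. ride-specific liability coverage $675,000 < $700,000 → not met
6. incidents reportable in the past year 0 ≤ 0 → met
7. condition 'runs water rides' holds; daily inspection checklist absent → not met
8. condition 'runs mobile/traveling rides' holds; operator training 80 days ago vs limit 120 → met
9. on-site first responders 0 < 2 → not met
10. emergency-stop system test 290 days ago vs limit 365 → met
11. restraint system inspection 743 days ago vs limit 540 → not met
Not met: 3, 4, 5, 7, 9, 11

3, 4, 5, 7, 9, 11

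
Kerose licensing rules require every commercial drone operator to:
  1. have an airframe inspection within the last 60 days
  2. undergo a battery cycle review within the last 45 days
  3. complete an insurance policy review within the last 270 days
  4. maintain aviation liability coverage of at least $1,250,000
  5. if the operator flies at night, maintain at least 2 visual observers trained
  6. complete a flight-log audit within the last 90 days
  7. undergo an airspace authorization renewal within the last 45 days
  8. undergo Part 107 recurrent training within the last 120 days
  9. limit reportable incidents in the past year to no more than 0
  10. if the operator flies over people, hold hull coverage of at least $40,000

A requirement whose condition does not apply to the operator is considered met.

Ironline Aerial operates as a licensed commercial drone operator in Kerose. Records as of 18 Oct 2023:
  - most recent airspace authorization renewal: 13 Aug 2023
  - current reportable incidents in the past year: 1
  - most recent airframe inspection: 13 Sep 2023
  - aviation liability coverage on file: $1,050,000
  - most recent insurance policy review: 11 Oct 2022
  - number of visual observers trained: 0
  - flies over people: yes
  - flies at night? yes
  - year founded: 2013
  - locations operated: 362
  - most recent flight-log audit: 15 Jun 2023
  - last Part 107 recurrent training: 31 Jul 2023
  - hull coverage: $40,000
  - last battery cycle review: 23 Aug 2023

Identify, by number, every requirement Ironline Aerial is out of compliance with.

2, 3, 4, 5, 6, 7, 9

1. airframe inspection 35 days ago vs limit 60 → met
2. battery cycle review 56 days ago vs limit 45 → not met
3. insurance policy review 372 days ago vs limit 270 → not met
4. aviation liability coverage $1,050,000 < $1,250,000 → not met
5. condition 'flies at night' holds; visual observers trained 0 < 2 → not met
6. flight-log audit 125 days ago vs limit 90 → not met
7. airspace authorization renewal 66 days ago vs limit 45 → not met
8. Part 107 recurrent training 79 days ago vs limit 120 → met
9. reportable incidents in the past year 1 > 0 → not met
10. condition 'flies over people' holds; hull coverage $40,000 ≥ $40,000 → met
Not met: 2, 3, 4, 5, 6, 7, 9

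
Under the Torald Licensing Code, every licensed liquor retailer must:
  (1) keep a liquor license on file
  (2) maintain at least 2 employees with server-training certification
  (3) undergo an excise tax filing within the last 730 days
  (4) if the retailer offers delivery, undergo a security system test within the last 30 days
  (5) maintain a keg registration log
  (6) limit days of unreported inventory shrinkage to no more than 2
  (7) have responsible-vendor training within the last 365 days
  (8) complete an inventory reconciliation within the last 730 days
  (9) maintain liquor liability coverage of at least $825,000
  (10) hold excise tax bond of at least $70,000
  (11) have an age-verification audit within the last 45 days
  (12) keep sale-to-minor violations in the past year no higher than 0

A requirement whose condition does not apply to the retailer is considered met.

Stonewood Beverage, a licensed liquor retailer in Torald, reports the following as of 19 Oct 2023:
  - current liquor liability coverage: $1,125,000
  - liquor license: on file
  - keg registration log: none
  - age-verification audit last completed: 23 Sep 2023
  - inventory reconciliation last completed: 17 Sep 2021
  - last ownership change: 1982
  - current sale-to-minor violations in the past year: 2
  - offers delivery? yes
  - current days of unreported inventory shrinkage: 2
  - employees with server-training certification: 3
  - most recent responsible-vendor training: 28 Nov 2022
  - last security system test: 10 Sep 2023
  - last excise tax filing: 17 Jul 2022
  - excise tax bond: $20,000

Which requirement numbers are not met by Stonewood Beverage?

1. liquor license present → met
2. employees with server-training certification 3 ≥ 2 → met
3. excise tax filing 459 days ago vs limit 730 → met
4. condition 'offers delivery' holds; security system test 39 days ago vs limit 30 → not met
5. keg registration log absent → not met
6. days of unreported inventory shrinkage 2 ≤ 2 → met
7. responsible-vendor training 325 days ago vs limit 365 → met
8. inventory reconciliation 762 days ago vs limit 730 → not met
9. liquor liability coverage $1,125,000 ≥ $825,000 → met
10. excise tax bond $20,000 < $70,000 → not met
11. age-verification audit 26 days ago vs limit 45 → met
12. sale-to-minor violations in the past year 2 > 0 → not met
Not met: 4, 5, 8, 10, 12

4, 5, 8, 10, 12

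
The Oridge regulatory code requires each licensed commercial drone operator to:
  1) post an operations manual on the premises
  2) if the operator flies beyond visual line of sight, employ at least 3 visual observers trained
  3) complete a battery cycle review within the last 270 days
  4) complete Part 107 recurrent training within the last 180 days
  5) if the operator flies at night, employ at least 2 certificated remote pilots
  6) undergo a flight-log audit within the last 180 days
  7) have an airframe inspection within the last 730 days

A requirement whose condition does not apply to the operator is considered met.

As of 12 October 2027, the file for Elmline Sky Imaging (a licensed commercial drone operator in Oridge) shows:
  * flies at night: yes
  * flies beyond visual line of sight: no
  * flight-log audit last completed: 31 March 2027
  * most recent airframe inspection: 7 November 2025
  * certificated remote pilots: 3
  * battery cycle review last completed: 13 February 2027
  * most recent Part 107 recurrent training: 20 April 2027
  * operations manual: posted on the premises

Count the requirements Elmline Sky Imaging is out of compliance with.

1. operations manual present → met
2. condition 'flies beyond visual line of sight' does not hold → requirement n/a → met
3. battery cycle review 241 days ago vs limit 270 → met
4. Part 107 recurrent training 175 days ago vs limit 180 → met
5. condition 'flies at night' holds; certificated remote pilots 3 ≥ 2 → met
6. flight-log audit 195 days ago vs limit 180 → not met
7. airframe inspection 704 days ago vs limit 730 → met
Not met: 1 of 7

1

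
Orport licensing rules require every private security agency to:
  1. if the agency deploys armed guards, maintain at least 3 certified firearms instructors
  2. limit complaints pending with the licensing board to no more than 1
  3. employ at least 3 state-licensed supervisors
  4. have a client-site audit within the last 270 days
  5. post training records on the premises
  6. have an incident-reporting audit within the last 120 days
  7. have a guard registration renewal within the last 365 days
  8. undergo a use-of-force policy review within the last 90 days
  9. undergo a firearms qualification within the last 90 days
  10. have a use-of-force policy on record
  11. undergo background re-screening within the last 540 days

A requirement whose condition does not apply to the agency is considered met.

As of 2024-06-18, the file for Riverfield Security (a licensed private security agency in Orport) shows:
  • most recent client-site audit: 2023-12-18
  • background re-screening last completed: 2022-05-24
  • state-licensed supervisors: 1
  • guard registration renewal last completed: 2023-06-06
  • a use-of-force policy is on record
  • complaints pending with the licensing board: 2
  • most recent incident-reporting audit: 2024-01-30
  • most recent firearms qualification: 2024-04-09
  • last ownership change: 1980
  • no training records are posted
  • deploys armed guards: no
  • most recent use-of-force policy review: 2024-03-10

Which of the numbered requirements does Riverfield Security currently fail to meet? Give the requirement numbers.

2, 3, 5, 6, 7, 8, 11

1. condition 'deploys armed guards' does not hold → requirement n/a → met
2. complaints pending with the licensing board 2 > 1 → not met
3. state-licensed supervisors 1 < 3 → not met
4. client-site audit 183 days ago vs limit 270 → met
5. training records absent → not met
6. incident-reporting audit 140 days ago vs limit 120 → not met
7. guard registration renewal 378 days ago vs limit 365 → not met
8. use-of-force policy review 100 days ago vs limit 90 → not met
9. firearms qualification 70 days ago vs limit 90 → met
10. use-of-force policy present → met
11. background re-screening 756 days ago vs limit 540 → not met
Not met: 2, 3, 5, 6, 7, 8, 11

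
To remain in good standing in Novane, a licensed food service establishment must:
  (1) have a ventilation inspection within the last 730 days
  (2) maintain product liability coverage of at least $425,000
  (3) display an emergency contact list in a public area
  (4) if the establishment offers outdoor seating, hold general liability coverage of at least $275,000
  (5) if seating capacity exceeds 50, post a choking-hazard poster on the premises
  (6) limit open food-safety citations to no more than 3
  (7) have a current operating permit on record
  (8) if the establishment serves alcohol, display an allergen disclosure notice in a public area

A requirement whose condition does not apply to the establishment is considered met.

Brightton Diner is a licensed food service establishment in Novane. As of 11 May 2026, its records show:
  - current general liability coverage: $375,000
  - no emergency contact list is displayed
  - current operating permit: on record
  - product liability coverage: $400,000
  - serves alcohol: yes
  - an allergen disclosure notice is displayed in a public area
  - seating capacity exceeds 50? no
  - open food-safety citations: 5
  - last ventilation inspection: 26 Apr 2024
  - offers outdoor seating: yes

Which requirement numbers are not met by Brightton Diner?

1, 2, 3, 6

1. ventilation inspection 745 days ago vs limit 730 → not met
2. product liability coverage $400,000 < $425,000 → not met
3. emergency contact list absent → not met
4. condition 'offers outdoor seating' holds; general liability coverage $375,000 ≥ $275,000 → met
5. condition 'seating capacity exceeds 50' does not hold → requirement n/a → met
6. open food-safety citations 5 > 3 → not met
7. current operating permit present → met
8. condition 'serves alcohol' holds; allergen disclosure notice present → met
Not met: 1, 2, 3, 6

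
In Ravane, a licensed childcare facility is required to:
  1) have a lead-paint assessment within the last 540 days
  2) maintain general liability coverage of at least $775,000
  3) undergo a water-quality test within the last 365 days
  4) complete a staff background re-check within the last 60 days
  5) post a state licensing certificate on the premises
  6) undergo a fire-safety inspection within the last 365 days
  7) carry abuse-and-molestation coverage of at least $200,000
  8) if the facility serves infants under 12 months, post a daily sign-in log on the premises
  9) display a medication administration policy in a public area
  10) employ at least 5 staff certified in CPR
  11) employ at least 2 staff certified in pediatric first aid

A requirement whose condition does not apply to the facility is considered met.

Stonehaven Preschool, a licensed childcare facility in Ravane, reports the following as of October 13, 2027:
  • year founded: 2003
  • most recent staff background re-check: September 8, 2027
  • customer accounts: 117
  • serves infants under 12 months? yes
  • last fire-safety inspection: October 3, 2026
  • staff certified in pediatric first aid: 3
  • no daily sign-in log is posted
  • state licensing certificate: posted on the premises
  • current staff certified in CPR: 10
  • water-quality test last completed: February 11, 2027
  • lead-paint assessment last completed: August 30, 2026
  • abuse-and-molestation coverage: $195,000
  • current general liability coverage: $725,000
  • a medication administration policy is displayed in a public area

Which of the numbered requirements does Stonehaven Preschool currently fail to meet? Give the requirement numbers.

2, 6, 7, 8

1. lead-paint assessment 409 days ago vs limit 540 → met
2. general liability coverage $725,000 < $775,000 → not met
3. water-quality test 244 days ago vs limit 365 → met
4. staff background re-check 35 days ago vs limit 60 → met
5. state licensing certificate present → met
6. fire-safety inspection 375 days ago vs limit 365 → not met
7. abuse-and-molestation coverage $195,000 < $200,000 → not met
8. condition 'serves infants under 12 months' holds; daily sign-in log absent → not met
9. medication administration policy present → met
10. staff certified in CPR 10 ≥ 5 → met
11. staff certified in pediatric first aid 3 ≥ 2 → met
Not met: 2, 6, 7, 8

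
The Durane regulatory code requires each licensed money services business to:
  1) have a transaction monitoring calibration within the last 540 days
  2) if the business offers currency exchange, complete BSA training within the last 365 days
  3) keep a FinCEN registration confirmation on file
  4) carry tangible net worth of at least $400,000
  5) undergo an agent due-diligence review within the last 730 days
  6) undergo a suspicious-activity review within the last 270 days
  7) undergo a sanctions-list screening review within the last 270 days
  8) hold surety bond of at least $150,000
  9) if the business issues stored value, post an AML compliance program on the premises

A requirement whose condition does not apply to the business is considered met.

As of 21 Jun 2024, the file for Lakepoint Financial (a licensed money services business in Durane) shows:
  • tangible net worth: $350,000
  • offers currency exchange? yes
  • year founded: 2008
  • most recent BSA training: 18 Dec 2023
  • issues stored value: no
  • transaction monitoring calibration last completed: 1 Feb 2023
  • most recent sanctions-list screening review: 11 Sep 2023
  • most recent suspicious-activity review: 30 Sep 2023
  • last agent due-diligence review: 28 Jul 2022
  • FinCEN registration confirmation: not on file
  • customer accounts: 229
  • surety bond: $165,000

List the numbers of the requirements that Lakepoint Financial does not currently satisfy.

3, 4, 7

1. transaction monitoring calibration 506 days ago vs limit 540 → met
2. condition 'offers currency exchange' holds; BSA training 186 days ago vs limit 365 → met
3. FinCEN registration confirmation absent → not met
4. tangible net worth $350,000 < $400,000 → not met
5. agent due-diligence review 694 days ago vs limit 730 → met
6. suspicious-activity review 265 days ago vs limit 270 → met
7. sanctions-list screening review 284 days ago vs limit 270 → not met
8. surety bond $165,000 ≥ $150,000 → met
9. condition 'issues stored value' does not hold → requirement n/a → met
Not met: 3, 4, 7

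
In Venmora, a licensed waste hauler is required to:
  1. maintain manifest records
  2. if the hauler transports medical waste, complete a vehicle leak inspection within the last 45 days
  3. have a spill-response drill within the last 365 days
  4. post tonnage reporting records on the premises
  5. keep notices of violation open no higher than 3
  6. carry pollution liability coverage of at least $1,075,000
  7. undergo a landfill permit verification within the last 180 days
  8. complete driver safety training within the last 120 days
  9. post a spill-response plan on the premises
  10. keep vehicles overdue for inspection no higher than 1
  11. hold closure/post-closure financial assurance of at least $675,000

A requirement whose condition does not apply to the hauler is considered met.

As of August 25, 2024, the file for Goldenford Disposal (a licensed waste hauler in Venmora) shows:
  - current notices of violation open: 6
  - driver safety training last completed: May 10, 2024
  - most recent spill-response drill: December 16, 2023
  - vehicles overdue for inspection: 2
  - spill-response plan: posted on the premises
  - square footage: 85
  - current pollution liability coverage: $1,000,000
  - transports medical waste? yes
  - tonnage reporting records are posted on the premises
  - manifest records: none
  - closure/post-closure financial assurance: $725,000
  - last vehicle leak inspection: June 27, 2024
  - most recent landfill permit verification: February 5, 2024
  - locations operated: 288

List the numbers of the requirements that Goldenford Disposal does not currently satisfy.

1. manifest records absent → not met
2. condition 'transports medical waste' holds; vehicle leak inspection 59 days ago vs limit 45 → not met
3. spill-response drill 253 days ago vs limit 365 → met
4. tonnage reporting records present → met
5. notices of violation open 6 > 3 → not met
6. pollution liability coverage $1,000,000 < $1,075,000 → not met
7. landfill permit verification 202 days ago vs limit 180 → not met
8. driver safety training 107 days ago vs limit 120 → met
9. spill-response plan present → met
10. vehicles overdue for inspection 2 > 1 → not met
11. closure/post-closure financial assurance $725,000 ≥ $675,000 → met
Not met: 1, 2, 5, 6, 7, 10

1, 2, 5, 6, 7, 10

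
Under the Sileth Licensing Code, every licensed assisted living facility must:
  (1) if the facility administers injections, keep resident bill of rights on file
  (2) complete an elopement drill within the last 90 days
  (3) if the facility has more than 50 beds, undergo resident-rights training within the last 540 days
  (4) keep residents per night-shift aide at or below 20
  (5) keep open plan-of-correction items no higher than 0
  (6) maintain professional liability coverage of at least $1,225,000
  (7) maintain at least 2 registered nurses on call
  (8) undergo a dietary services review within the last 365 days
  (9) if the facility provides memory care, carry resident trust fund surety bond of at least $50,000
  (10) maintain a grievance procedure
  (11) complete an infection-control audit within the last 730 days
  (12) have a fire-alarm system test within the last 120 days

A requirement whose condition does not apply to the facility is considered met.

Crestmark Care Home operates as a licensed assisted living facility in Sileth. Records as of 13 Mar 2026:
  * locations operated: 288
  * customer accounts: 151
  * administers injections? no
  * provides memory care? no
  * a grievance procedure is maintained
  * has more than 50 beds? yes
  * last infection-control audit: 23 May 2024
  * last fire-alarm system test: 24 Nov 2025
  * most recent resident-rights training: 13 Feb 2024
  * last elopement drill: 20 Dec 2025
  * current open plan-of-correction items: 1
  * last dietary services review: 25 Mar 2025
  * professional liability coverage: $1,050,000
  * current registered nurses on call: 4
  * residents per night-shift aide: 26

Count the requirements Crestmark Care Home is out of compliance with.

1. condition 'administers injections' does not hold → requirement n/a → met
2. elopement drill 83 days ago vs limit 90 → met
3. condition 'has more than 50 beds' holds; resident-rights training 759 days ago vs limit 540 → not met
4. residents per night-shift aide 26 > 20 → not met
5. open plan-of-correction items 1 > 0 → not met
6. professional liability coverage $1,050,000 < $1,225,000 → not met
7. registered nurses on call 4 ≥ 2 → met
8. dietary services review 353 days ago vs limit 365 → met
9. condition 'provides memory care' does not hold → requirement n/a → met
10. grievance procedure present → met
11. infection-control audit 659 days ago vs limit 730 → met
12. fire-alarm system test 109 days ago vs limit 120 → met
Not met: 4 of 12

4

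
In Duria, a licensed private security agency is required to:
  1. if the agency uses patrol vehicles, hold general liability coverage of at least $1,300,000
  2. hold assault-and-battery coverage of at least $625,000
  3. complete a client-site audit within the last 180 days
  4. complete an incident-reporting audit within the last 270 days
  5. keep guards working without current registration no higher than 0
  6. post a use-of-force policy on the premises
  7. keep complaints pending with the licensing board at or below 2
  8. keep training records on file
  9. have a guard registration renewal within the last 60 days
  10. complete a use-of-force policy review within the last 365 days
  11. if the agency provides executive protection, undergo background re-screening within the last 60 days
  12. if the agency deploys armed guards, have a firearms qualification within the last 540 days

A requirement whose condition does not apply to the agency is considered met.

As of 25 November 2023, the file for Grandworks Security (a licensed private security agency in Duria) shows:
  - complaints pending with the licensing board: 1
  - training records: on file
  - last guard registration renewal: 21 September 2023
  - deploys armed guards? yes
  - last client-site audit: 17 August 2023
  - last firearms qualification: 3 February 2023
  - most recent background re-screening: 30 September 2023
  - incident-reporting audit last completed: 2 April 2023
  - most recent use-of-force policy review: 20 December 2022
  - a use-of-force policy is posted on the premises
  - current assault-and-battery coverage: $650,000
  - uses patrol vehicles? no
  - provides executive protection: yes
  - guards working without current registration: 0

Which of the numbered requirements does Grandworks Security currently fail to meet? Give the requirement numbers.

1. condition 'uses patrol vehicles' does not hold → requirement n/a → met
2. assault-and-battery coverage $650,000 ≥ $625,000 → met
3. client-site audit 100 days ago vs limit 180 → met
4. incident-reporting audit 237 days ago vs limit 270 → met
5. guards working without current registration 0 ≤ 0 → met
6. use-of-force policy present → met
7. complaints pending with the licensing board 1 ≤ 2 → met
8. training records present → met
9. guard registration renewal 65 days ago vs limit 60 → not met
10. use-of-force policy review 340 days ago vs limit 365 → met
11. condition 'provides executive protection' holds; background re-screening 56 days ago vs limit 60 → met
12. condition 'deploys armed guards' holds; firearms qualification 295 days ago vs limit 540 → met
Not met: 9

9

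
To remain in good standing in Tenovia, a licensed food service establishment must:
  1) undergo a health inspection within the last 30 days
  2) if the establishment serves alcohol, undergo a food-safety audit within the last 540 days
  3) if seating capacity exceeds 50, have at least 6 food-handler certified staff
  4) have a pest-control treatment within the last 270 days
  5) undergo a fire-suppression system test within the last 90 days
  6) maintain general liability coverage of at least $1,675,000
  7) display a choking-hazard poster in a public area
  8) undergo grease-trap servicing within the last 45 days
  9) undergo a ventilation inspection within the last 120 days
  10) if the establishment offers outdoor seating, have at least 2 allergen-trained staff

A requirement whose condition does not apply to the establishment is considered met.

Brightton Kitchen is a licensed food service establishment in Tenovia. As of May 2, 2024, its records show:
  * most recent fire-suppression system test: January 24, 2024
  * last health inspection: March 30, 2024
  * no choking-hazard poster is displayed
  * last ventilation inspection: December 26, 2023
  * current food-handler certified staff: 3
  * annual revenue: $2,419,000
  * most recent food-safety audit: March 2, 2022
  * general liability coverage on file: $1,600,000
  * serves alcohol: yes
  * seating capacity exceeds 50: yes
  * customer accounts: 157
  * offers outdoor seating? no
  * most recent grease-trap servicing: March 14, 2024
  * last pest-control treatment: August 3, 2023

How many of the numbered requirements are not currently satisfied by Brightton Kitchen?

1. health inspection 33 days ago vs limit 30 → not met
2. condition 'serves alcohol' holds; food-safety audit 792 days ago vs limit 540 → not met
3. condition 'seating capacity exceeds 50' holds; food-handler certified staff 3 < 6 → not met
4. pest-control treatment 273 days ago vs limit 270 → not met
5. fire-suppression system test 99 days ago vs limit 90 → not met
6. general liability coverage $1,600,000 < $1,675,000 → not met
7. choking-hazard poster absent → not met
8. grease-trap servicing 49 days ago vs limit 45 → not met
9. ventilation inspection 128 days ago vs limit 120 → not met
10. condition 'offers outdoor seating' does not hold → requirement n/a → met
Not met: 9 of 10

9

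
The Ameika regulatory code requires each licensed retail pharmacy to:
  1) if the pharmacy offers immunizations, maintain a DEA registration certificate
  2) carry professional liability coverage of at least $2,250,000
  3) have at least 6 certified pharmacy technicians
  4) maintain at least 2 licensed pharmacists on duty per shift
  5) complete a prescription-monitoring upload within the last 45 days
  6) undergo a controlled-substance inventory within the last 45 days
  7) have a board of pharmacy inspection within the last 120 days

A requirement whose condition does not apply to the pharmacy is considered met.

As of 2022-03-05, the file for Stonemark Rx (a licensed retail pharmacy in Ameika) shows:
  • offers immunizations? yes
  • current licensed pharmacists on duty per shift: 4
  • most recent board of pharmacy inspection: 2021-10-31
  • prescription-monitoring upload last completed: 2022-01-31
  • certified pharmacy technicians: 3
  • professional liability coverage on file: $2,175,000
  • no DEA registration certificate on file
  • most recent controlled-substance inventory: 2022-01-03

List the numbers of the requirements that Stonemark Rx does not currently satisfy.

1, 2, 3, 6, 7

1. condition 'offers immunizations' holds; DEA registration certificate absent → not met
2. professional liability coverage $2,175,000 < $2,250,000 → not met
3. certified pharmacy technicians 3 < 6 → not met
4. licensed pharmacists on duty per shift 4 ≥ 2 → met
5. prescription-monitoring upload 33 days ago vs limit 45 → met
6. controlled-substance inventory 61 days ago vs limit 45 → not met
7. board of pharmacy inspection 125 days ago vs limit 120 → not met
Not met: 1, 2, 3, 6, 7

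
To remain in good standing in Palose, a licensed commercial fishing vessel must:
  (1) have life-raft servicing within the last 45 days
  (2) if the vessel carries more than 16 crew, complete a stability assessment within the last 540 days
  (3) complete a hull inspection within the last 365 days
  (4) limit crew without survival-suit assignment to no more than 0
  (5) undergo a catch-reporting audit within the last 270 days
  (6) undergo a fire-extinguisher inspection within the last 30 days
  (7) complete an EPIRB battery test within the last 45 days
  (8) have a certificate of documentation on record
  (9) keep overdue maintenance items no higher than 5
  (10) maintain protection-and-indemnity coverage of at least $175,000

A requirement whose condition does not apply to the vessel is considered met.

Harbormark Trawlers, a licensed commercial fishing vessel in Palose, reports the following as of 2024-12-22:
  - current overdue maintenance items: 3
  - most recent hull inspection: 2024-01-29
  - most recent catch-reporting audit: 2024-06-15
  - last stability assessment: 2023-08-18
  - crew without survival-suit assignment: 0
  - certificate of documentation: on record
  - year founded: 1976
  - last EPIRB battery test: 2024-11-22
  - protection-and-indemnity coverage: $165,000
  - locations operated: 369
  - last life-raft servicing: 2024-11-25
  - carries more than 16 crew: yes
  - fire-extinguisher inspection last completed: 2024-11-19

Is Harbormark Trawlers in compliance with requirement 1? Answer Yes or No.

Yes

1. life-raft servicing 27 days ago vs limit 45 → met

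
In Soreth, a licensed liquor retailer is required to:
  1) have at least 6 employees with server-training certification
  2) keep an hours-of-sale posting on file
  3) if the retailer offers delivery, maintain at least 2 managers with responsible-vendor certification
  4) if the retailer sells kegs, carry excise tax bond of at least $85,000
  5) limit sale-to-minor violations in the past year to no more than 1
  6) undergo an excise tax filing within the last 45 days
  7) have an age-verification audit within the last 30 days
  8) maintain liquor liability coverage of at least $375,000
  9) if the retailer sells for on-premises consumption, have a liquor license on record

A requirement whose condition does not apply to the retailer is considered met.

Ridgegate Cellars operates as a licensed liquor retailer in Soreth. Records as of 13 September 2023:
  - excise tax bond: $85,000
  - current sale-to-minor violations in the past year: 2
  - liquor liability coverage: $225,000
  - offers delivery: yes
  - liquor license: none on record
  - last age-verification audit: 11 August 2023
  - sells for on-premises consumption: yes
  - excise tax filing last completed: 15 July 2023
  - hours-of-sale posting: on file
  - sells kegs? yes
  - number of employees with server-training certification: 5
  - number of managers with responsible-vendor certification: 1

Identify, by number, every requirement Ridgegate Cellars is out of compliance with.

1, 3, 5, 6, 7, 8, 9

1. employees with server-training certification 5 < 6 → not met
2. hours-of-sale posting present → met
3. condition 'offers delivery' holds; managers with responsible-vendor certification 1 < 2 → not met
4. condition 'sells kegs' holds; excise tax bond $85,000 ≥ $85,000 → met
5. sale-to-minor violations in the past year 2 > 1 → not met
6. excise tax filing 60 days ago vs limit 45 → not met
7. age-verification audit 33 days ago vs limit 30 → not met
8. liquor liability coverage $225,000 < $375,000 → not met
9. condition 'sells for on-premises consumption' holds; liquor license absent → not met
Not met: 1, 3, 5, 6, 7, 8, 9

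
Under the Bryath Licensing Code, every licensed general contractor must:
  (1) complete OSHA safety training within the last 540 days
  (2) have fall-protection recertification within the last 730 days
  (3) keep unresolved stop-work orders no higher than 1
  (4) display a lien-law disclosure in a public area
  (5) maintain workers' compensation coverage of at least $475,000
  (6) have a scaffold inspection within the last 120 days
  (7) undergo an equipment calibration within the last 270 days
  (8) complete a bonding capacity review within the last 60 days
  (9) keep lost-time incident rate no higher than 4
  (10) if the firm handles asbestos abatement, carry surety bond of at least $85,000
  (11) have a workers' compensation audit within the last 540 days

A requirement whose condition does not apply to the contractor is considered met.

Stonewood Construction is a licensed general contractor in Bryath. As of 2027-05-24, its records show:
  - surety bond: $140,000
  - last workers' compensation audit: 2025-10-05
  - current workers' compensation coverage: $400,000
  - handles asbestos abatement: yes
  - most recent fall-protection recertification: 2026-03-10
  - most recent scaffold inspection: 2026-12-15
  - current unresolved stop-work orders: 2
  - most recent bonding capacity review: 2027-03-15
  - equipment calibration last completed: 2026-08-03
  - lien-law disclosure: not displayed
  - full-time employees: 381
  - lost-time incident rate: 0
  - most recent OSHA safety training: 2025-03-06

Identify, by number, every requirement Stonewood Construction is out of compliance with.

1, 3, 4, 5, 6, 7, 8, 11

1. OSHA safety training 809 days ago vs limit 540 → not met
2. fall-protection recertification 440 days ago vs limit 730 → met
3. unresolved stop-work orders 2 > 1 → not met
4. lien-law disclosure absent → not met
5. workers' compensation coverage $400,000 < $475,000 → not met
6. scaffold inspection 160 days ago vs limit 120 → not met
7. equipment calibration 294 days ago vs limit 270 → not met
8. bonding capacity review 70 days ago vs limit 60 → not met
9. lost-time incident rate 0 ≤ 4 → met
10. condition 'handles asbestos abatement' holds; surety bond $140,000 ≥ $85,000 → met
11. workers' compensation audit 596 days ago vs limit 540 → not met
Not met: 1, 3, 4, 5, 6, 7, 8, 11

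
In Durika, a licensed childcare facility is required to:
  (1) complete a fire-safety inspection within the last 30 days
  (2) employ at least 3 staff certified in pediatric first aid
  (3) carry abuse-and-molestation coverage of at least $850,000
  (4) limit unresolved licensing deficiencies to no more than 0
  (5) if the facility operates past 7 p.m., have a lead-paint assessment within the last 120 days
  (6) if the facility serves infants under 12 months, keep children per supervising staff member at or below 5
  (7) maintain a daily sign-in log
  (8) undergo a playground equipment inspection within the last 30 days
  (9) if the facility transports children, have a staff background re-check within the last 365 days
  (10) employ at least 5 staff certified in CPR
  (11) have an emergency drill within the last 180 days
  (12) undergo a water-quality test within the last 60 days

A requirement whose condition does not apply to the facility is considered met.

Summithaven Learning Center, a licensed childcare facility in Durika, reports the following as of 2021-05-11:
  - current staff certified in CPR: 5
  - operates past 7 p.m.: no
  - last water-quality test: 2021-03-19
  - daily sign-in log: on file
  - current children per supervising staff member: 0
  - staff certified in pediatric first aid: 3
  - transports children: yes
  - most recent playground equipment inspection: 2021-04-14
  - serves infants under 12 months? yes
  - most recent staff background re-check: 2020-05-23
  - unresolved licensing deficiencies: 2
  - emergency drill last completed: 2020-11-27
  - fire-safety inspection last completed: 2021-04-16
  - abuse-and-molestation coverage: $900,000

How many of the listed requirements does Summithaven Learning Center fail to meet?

1. fire-safety inspection 25 days ago vs limit 30 → met
2. staff certified in pediatric first aid 3 ≥ 3 → met
3. abuse-and-molestation coverage $900,000 ≥ $850,000 → met
4. unresolved licensing deficiencies 2 > 0 → not met
5. condition 'operates past 7 p.m.' does not hold → requirement n/a → met
6. condition 'serves infants under 12 months' holds; children per supervising staff member 0 ≤ 5 → met
7. daily sign-in log present → met
8. playground equipment inspection 27 days ago vs limit 30 → met
9. condition 'transports children' holds; staff background re-check 353 days ago vs limit 365 → met
10. staff certified in CPR 5 ≥ 5 → met
11. emergency drill 165 days ago vs limit 180 → met
12. water-quality test 53 days ago vs limit 60 → met
Not met: 1 of 12

1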